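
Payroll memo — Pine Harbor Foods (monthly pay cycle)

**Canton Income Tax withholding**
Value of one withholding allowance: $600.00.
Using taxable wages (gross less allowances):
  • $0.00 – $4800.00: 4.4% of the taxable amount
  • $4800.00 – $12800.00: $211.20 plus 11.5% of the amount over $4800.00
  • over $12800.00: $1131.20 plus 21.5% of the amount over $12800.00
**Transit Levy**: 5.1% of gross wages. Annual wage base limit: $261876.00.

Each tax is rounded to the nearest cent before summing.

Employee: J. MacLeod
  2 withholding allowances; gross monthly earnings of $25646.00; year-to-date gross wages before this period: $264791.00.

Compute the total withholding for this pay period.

$3635.09

Canton Income Tax: taxable = $25646.00 − 2×$600.00 = $24446.00
  $1131.20 + 21.5% × ($24446.00 − $12800.00) = $1131.20 + 21.5% × $11646.00 = $3635.09
Transit Levy: YTD $264791.00 ≥ cap $261876.00 → $0.00
Total: $3635.09 + $0.00 = $3635.09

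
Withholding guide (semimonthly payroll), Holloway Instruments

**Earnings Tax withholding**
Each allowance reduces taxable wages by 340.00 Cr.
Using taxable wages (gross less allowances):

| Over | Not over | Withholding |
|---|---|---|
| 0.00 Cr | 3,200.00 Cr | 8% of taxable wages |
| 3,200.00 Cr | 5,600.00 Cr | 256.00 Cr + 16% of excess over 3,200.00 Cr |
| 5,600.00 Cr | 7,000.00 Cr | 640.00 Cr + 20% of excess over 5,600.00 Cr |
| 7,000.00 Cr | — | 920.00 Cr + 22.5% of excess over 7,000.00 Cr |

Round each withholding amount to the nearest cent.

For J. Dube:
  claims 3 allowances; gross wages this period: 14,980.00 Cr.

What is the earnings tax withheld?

2,486.00 Cr

Earnings Tax: taxable = 14,980.00 Cr − 3×340.00 Cr = 13,960.00 Cr
  920.00 Cr + 22.5% × (13,960.00 Cr − 7,000.00 Cr) = 920.00 Cr + 22.5% × 6,960.00 Cr = 2,486.00 Cr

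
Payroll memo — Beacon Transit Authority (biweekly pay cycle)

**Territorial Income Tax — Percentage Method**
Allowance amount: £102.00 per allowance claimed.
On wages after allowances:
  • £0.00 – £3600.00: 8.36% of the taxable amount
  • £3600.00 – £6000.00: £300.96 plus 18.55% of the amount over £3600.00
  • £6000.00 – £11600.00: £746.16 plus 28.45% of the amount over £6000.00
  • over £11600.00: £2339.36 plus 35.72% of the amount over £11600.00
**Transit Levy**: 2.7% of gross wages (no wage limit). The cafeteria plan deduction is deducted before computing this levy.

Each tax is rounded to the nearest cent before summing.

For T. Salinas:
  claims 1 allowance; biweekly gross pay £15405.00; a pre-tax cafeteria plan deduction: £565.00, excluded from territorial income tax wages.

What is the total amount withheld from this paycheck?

£3860.93

Territorial Income Tax: taxable = £15405.00 − £565.00 − 1×£102.00 = £14738.00
  £2339.36 + 35.72% × (£14738.00 − £11600.00) = £2339.36 + 35.72% × £3138.00 = £3460.25
Transit Levy: 2.7% × £14840.00 = £400.68
Total: £3460.25 + £400.68 = £3860.93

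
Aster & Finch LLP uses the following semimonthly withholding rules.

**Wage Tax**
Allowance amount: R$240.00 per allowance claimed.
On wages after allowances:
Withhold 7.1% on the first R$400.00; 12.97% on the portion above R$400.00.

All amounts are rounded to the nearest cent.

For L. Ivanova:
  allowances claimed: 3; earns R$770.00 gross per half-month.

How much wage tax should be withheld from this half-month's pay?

Wage Tax: taxable = R$770.00 − 3×R$240.00 = R$50.00
  7.1% × R$50.00 = R$3.55

R$3.55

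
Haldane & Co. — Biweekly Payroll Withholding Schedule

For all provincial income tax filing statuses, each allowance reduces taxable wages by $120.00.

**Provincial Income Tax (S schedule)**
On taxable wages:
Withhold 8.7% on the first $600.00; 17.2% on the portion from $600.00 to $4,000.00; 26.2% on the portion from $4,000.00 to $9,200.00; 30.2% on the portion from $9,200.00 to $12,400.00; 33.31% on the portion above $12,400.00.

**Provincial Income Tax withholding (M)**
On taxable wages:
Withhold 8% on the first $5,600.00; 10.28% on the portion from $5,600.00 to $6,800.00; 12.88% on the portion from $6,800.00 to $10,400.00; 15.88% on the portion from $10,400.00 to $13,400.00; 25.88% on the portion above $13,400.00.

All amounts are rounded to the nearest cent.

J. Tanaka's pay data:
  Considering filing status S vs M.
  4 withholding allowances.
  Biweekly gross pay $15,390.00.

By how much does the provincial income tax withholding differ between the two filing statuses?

Provincial Income Tax (S): taxable = $15,390.00 − 4×$120.00 = $14,910.00
  $2,965.80 + 33.31% × ($14,910.00 − $12,400.00) = $2,965.80 + 33.31% × $2,510.00 = $3,801.88
Provincial Income Tax (M): taxable = $15,390.00 − 4×$120.00 = $14,910.00
  $1,511.44 + 25.88% × ($14,910.00 − $13,400.00) = $1,511.44 + 25.88% × $1,510.00 = $1,902.23
Difference: |$3,801.88 − $1,902.23| = $1,899.65 (higher under S)

$1,899.65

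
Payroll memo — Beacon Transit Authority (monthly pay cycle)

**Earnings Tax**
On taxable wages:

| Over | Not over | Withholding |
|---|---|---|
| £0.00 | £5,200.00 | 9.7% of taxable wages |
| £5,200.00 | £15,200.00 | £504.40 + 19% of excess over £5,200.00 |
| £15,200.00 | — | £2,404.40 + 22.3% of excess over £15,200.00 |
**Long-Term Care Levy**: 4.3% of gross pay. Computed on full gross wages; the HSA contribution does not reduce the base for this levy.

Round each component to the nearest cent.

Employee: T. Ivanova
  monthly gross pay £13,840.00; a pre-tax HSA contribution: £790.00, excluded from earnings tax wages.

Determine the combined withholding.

Earnings Tax: taxable = £13,840.00 − £790.00 = £13,050.00
  £504.40 + 19% × (£13,050.00 − £5,200.00) = £504.40 + 19% × £7,850.00 = £1,995.90
Long-Term Care Levy: 4.3% × £13,840.00 = £595.12
Total: £1,995.90 + £595.12 = £2,591.02

£2,591.02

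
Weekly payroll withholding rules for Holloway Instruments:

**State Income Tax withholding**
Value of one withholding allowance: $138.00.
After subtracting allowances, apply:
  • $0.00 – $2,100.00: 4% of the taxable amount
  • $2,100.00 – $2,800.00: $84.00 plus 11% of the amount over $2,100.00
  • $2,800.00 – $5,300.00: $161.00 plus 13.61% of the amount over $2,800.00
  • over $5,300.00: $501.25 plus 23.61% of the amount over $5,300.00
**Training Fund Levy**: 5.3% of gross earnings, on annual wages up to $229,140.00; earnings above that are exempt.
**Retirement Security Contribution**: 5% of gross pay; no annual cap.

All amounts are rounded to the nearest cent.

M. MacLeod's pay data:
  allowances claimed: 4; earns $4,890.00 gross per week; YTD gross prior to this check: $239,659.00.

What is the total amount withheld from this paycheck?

State Income Tax: taxable = $4,890.00 − 4×$138.00 = $4,338.00
  $161.00 + 13.61% × ($4,338.00 − $2,800.00) = $161.00 + 13.61% × $1,538.00 = $370.32
Training Fund Levy: YTD $239,659.00 ≥ cap $229,140.00 → $0.00
Retirement Security Contribution: 5% × $4,890.00 = $244.50
Total: $370.32 + $0.00 + $244.50 = $614.82

$614.82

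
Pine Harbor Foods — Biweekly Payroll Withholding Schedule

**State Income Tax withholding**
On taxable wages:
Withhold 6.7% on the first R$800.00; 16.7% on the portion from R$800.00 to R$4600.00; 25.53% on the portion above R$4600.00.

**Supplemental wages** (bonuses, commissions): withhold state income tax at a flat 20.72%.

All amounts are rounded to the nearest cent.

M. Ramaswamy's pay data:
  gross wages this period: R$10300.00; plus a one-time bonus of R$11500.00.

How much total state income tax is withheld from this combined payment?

State Income Tax: taxable = R$10300.00
  R$688.20 + 25.53% × (R$10300.00 − R$4600.00) = R$688.20 + 25.53% × R$5700.00 = R$2143.41
Supplemental (20.72% flat on bonus): 20.72% × R$11500.00 = R$2382.80
Total state income tax: R$2143.41 + R$2382.80 = R$4526.21

R$4526.21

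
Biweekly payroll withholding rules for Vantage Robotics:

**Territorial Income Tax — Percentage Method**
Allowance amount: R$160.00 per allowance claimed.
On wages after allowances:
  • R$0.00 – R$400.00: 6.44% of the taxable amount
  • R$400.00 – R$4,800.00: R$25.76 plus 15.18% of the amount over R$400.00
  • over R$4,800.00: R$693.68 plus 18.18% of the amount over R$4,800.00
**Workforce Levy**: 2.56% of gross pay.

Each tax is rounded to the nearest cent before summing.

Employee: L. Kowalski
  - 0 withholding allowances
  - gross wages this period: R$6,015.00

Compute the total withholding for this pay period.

R$1,068.55

Territorial Income Tax: taxable = R$6,015.00
  R$693.68 + 18.18% × (R$6,015.00 − R$4,800.00) = R$693.68 + 18.18% × R$1,215.00 = R$914.57
Workforce Levy: 2.56% × R$6,015.00 = R$153.98
Total: R$914.57 + R$153.98 = R$1,068.55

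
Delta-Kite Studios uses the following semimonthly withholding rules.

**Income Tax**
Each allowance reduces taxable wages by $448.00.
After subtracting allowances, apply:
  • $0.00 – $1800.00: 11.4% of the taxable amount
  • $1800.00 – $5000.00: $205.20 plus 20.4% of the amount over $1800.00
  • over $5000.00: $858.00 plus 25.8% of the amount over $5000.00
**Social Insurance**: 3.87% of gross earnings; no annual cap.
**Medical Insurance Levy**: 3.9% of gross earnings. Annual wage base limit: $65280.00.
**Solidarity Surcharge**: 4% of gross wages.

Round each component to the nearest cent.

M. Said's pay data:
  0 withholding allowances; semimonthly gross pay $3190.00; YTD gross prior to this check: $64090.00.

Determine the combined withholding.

$786.22

Income Tax: taxable = $3190.00
  $205.20 + 20.4% × ($3190.00 − $1800.00) = $205.20 + 20.4% × $1390.00 = $488.76
Social Insurance: 3.87% × $3190.00 = $123.45
Medical Insurance Levy: cap $65280.00 − YTD $64090.00 = $1190.00 subject; 3.9% × $1190.00 = $46.41
Solidarity Surcharge: 4% × $3190.00 = $127.60
Total: $488.76 + $123.45 + $46.41 + $127.60 = $786.22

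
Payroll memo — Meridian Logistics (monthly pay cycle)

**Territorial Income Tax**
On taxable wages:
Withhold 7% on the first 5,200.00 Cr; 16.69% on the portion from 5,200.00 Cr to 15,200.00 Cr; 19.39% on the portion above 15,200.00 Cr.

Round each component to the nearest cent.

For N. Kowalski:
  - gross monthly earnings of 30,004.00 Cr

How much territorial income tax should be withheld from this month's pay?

4,903.50 Cr

Territorial Income Tax: taxable = 30,004.00 Cr
  2,033.00 Cr + 19.39% × (30,004.00 Cr − 15,200.00 Cr) = 2,033.00 Cr + 19.39% × 14,804.00 Cr = 4,903.50 Cr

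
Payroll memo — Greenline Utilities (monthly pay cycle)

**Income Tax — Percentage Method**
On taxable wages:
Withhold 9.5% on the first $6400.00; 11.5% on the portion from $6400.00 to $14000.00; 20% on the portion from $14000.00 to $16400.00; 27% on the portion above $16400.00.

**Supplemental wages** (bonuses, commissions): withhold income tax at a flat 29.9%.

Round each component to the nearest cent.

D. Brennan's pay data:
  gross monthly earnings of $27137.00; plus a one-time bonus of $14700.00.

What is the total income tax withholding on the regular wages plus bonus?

Income Tax: taxable = $27137.00
  $1962.00 + 27% × ($27137.00 − $16400.00) = $1962.00 + 27% × $10737.00 = $4860.99
Supplemental (29.9% flat on bonus): 29.9% × $14700.00 = $4395.30
Total income tax: $4860.99 + $4395.30 = $9256.29

$9256.29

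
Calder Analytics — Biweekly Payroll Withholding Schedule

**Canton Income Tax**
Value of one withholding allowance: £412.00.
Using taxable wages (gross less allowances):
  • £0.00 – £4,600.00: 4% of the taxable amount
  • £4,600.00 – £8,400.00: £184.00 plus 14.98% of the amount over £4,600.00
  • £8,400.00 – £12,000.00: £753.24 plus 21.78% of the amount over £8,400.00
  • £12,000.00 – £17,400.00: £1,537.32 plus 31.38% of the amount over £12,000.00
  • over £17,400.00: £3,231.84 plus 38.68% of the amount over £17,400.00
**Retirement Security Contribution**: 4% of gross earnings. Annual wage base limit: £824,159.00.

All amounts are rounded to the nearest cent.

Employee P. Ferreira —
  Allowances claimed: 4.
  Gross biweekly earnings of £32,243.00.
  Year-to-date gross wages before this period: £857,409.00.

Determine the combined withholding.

Canton Income Tax: taxable = £32,243.00 − 4×£412.00 = £30,595.00
  £3,231.84 + 38.68% × (£30,595.00 − £17,400.00) = £3,231.84 + 38.68% × £13,195.00 = £8,335.67
Retirement Security Contribution: YTD £857,409.00 ≥ cap £824,159.00 → £0.00
Total: £8,335.67 + £0.00 = £8,335.67

£8,335.67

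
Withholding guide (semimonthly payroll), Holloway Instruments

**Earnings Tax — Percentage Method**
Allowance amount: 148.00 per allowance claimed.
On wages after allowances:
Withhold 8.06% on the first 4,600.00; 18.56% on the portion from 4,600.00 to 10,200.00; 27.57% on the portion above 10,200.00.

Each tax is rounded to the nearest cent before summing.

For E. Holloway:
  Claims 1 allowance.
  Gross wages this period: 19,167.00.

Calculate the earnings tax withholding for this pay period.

Earnings Tax: taxable = 19,167.00 − 1×148.00 = 19,019.00
  1,410.12 + 27.57% × (19,019.00 − 10,200.00) = 1,410.12 + 27.57% × 8,819.00 = 3,841.52

3,841.52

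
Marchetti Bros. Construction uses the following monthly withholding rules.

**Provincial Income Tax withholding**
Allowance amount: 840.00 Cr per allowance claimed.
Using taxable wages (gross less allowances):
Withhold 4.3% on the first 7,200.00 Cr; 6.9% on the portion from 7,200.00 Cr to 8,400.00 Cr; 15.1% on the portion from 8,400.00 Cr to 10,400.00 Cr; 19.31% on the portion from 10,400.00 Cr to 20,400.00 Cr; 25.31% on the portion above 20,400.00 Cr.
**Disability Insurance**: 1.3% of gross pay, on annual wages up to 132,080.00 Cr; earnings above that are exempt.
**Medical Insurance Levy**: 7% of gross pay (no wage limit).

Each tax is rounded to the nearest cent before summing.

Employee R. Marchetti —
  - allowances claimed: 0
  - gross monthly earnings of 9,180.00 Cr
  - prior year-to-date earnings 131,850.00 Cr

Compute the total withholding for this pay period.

Provincial Income Tax: taxable = 9,180.00 Cr
  392.40 Cr + 15.1% × (9,180.00 Cr − 8,400.00 Cr) = 392.40 Cr + 15.1% × 780.00 Cr = 510.18 Cr
Disability Insurance: cap 132,080.00 Cr − YTD 131,850.00 Cr = 230.00 Cr subject; 1.3% × 230.00 Cr = 2.99 Cr
Medical Insurance Levy: 7% × 9,180.00 Cr = 642.60 Cr
Total: 510.18 Cr + 2.99 Cr + 642.60 Cr = 1,155.77 Cr

1,155.77 Cr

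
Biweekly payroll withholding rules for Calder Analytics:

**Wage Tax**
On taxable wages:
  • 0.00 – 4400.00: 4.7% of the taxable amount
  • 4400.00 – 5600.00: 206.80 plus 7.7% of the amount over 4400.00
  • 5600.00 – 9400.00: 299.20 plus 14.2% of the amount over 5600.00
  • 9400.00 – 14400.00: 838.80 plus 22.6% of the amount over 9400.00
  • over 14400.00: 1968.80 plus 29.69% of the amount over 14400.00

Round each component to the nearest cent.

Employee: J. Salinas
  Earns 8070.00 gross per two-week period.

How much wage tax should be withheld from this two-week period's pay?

649.94

Wage Tax: taxable = 8070.00
  299.20 + 14.2% × (8070.00 − 5600.00) = 299.20 + 14.2% × 2470.00 = 649.94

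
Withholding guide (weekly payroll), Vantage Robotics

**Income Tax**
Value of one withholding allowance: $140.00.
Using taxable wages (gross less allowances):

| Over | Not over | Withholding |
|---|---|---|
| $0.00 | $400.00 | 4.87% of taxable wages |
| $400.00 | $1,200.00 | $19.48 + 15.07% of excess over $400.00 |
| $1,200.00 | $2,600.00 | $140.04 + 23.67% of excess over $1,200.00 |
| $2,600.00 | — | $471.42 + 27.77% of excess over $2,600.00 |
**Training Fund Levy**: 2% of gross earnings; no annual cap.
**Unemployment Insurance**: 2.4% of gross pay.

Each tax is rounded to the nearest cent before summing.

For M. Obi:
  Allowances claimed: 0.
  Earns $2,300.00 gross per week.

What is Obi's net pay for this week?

Income Tax: taxable = $2,300.00
  $140.04 + 23.67% × ($2,300.00 − $1,200.00) = $140.04 + 23.67% × $1,100.00 = $400.41
Training Fund Levy: 2% × $2,300.00 = $46.00
Unemployment Insurance: 2.4% × $2,300.00 = $55.20
Total withheld: $400.41 + $46.00 + $55.20 = $501.61
Net pay: $2,300.00 − $501.61 = $1,798.39

$1,798.39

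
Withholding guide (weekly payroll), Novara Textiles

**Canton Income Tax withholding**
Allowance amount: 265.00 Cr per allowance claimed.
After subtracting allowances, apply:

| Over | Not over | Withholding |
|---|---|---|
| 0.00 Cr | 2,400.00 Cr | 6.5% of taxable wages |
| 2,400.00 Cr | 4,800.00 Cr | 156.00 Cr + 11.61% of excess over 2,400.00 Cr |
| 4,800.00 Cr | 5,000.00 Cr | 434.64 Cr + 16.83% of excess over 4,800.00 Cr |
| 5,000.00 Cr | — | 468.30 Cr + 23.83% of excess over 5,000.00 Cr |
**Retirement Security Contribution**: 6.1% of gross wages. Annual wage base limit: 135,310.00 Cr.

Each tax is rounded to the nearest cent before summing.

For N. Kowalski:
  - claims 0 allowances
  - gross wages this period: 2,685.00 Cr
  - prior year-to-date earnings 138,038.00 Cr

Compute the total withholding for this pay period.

189.09 Cr

Canton Income Tax: taxable = 2,685.00 Cr
  156.00 Cr + 11.61% × (2,685.00 Cr − 2,400.00 Cr) = 156.00 Cr + 11.61% × 285.00 Cr = 189.09 Cr
Retirement Security Contribution: YTD 138,038.00 Cr ≥ cap 135,310.00 Cr → 0.00 Cr
Total: 189.09 Cr + 0.00 Cr = 189.09 Cr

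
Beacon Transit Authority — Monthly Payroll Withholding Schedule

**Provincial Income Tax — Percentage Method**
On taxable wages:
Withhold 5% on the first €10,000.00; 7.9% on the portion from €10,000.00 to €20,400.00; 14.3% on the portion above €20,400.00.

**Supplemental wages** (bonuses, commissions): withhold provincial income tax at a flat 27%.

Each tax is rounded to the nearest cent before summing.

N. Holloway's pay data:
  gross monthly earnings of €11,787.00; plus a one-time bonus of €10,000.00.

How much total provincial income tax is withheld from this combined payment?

Provincial Income Tax: taxable = €11,787.00
  €500.00 + 7.9% × (€11,787.00 − €10,000.00) = €500.00 + 7.9% × €1,787.00 = €641.17
Supplemental (27% flat on bonus): 27% × €10,000.00 = €2,700.00
Total provincial income tax: €641.17 + €2,700.00 = €3,341.17

€3,341.17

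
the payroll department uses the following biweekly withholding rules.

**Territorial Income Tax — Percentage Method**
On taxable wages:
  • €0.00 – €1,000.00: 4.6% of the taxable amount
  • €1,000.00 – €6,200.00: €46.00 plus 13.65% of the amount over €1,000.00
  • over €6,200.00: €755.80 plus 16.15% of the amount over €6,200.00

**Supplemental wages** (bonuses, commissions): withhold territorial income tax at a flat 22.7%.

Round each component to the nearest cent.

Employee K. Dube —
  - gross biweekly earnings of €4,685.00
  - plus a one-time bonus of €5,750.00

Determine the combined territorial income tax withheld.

€1,854.25

Territorial Income Tax: taxable = €4,685.00
  €46.00 + 13.65% × (€4,685.00 − €1,000.00) = €46.00 + 13.65% × €3,685.00 = €549.00
Supplemental (22.7% flat on bonus): 22.7% × €5,750.00 = €1,305.25
Total territorial income tax: €549.00 + €1,305.25 = €1,854.25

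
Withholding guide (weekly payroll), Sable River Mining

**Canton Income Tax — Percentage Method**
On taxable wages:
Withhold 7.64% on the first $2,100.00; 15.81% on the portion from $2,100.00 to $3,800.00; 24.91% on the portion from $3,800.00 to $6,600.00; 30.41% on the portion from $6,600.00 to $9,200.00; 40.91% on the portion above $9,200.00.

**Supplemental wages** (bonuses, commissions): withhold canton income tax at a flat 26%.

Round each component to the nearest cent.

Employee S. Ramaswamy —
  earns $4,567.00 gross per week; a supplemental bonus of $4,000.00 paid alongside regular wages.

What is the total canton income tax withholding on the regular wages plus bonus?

Canton Income Tax: taxable = $4,567.00
  $429.21 + 24.91% × ($4,567.00 − $3,800.00) = $429.21 + 24.91% × $767.00 = $620.27
Supplemental (26% flat on bonus): 26% × $4,000.00 = $1,040.00
Total canton income tax: $620.27 + $1,040.00 = $1,660.27

$1,660.27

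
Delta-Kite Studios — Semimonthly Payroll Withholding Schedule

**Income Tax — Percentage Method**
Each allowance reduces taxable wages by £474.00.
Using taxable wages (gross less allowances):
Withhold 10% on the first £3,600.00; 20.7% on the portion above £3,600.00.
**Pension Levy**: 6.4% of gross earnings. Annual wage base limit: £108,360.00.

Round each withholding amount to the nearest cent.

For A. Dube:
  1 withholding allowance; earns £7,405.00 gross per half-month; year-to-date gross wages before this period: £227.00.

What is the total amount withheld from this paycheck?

£1,523.44

Income Tax: taxable = £7,405.00 − 1×£474.00 = £6,931.00
  £360.00 + 20.7% × (£6,931.00 − £3,600.00) = £360.00 + 20.7% × £3,331.00 = £1,049.52
Pension Levy: 6.4% × £7,405.00 = £473.92
Total: £1,049.52 + £473.92 = £1,523.44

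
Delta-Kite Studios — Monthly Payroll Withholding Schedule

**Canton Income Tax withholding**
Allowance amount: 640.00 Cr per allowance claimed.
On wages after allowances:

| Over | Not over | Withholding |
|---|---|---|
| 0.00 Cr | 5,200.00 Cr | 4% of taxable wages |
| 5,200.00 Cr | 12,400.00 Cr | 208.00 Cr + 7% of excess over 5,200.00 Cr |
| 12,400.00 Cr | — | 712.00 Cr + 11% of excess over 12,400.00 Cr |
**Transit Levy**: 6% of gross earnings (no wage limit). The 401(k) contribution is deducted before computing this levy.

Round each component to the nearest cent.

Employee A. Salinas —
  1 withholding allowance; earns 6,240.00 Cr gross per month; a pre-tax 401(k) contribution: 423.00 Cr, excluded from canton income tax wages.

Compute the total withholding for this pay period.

Canton Income Tax: taxable = 6,240.00 Cr − 423.00 Cr − 1×640.00 Cr = 5,177.00 Cr
  4% × 5,177.00 Cr = 207.08 Cr
Transit Levy: 6% × 5,817.00 Cr = 349.02 Cr
Total: 207.08 Cr + 349.02 Cr = 556.10 Cr

556.10 Cr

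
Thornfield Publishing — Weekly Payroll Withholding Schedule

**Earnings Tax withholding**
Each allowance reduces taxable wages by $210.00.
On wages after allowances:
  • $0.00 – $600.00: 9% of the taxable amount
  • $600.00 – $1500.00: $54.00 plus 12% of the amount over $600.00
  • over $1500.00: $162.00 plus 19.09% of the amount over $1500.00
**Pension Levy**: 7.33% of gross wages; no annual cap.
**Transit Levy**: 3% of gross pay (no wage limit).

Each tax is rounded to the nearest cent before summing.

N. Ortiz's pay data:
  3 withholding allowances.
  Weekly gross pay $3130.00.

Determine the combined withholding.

$676.23

Earnings Tax: taxable = $3130.00 − 3×$210.00 = $2500.00
  $162.00 + 19.09% × ($2500.00 − $1500.00) = $162.00 + 19.09% × $1000.00 = $352.90
Pension Levy: 7.33% × $3130.00 = $229.43
Transit Levy: 3% × $3130.00 = $93.90
Total: $352.90 + $229.43 + $93.90 = $676.23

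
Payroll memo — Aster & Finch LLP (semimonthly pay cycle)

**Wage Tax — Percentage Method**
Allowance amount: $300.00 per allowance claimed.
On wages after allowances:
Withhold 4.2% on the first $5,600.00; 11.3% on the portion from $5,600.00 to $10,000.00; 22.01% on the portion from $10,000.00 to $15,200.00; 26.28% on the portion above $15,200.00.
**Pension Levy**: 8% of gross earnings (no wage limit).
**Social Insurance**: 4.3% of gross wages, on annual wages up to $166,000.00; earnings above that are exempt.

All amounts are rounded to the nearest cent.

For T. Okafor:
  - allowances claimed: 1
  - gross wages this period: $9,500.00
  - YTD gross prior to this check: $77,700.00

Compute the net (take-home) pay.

$7,689.50

Wage Tax: taxable = $9,500.00 − 1×$300.00 = $9,200.00
  $235.20 + 11.3% × ($9,200.00 − $5,600.00) = $235.20 + 11.3% × $3,600.00 = $642.00
Pension Levy: 8% × $9,500.00 = $760.00
Social Insurance: 4.3% × $9,500.00 = $408.50
Total withheld: $642.00 + $760.00 + $408.50 = $1,810.50
Net pay: $9,500.00 − $1,810.50 = $7,689.50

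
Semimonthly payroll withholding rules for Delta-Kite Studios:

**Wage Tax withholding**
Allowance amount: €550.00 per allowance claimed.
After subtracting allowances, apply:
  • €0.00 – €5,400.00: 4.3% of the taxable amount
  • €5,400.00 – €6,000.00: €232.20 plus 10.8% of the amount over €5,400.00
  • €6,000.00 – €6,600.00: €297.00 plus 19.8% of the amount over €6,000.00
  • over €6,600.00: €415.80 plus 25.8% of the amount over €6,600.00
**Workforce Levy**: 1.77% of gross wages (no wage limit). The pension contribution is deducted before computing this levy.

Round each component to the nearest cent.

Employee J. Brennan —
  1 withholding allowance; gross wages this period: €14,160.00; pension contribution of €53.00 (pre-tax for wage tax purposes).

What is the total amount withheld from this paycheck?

Wage Tax: taxable = €14,160.00 − €53.00 − 1×€550.00 = €13,557.00
  €415.80 + 25.8% × (€13,557.00 − €6,600.00) = €415.80 + 25.8% × €6,957.00 = €2,210.71
Workforce Levy: 1.77% × €14,107.00 = €249.69
Total: €2,210.71 + €249.69 = €2,460.40

€2,460.40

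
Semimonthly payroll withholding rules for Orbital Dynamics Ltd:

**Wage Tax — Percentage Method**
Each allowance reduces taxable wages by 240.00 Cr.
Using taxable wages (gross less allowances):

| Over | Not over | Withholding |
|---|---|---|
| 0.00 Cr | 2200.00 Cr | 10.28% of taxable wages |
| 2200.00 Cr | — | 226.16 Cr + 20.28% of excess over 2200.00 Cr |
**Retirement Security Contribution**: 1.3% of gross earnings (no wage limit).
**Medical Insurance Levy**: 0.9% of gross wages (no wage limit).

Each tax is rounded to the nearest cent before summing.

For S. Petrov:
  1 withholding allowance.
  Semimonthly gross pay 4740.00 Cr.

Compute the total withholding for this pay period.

796.88 Cr

Wage Tax: taxable = 4740.00 Cr − 1×240.00 Cr = 4500.00 Cr
  226.16 Cr + 20.28% × (4500.00 Cr − 2200.00 Cr) = 226.16 Cr + 20.28% × 2300.00 Cr = 692.60 Cr
Retirement Security Contribution: 1.3% × 4740.00 Cr = 61.62 Cr
Medical Insurance Levy: 0.9% × 4740.00 Cr = 42.66 Cr
Total: 692.60 Cr + 61.62 Cr + 42.66 Cr = 796.88 Cr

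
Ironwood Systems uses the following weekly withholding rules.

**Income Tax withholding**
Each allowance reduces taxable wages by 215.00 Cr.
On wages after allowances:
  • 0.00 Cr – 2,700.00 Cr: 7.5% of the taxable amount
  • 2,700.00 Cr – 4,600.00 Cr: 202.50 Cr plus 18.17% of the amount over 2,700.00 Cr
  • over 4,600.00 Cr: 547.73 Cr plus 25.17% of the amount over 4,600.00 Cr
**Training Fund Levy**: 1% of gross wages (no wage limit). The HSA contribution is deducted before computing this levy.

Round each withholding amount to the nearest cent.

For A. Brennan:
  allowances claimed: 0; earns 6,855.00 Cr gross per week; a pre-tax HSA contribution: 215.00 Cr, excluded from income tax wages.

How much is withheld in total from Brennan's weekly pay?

1,127.60 Cr

Income Tax: taxable = 6,855.00 Cr − 215.00 Cr = 6,640.00 Cr
  547.73 Cr + 25.17% × (6,640.00 Cr − 4,600.00 Cr) = 547.73 Cr + 25.17% × 2,040.00 Cr = 1,061.20 Cr
Training Fund Levy: 1% × 6,640.00 Cr = 66.40 Cr
Total: 1,061.20 Cr + 66.40 Cr = 1,127.60 Cr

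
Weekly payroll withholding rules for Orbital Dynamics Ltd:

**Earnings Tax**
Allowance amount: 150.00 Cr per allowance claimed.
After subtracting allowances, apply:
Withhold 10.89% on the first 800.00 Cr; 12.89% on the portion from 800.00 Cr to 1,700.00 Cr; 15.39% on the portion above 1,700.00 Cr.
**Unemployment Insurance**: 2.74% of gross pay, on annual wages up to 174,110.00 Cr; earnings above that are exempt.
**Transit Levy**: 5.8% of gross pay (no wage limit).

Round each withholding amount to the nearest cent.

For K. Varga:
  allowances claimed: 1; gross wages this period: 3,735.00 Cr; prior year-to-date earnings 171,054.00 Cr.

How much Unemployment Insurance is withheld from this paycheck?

83.73 Cr

Unemployment Insurance: cap 174,110.00 Cr − YTD 171,054.00 Cr = 3,056.00 Cr subject; 2.74% × 3,056.00 Cr = 83.73 Cr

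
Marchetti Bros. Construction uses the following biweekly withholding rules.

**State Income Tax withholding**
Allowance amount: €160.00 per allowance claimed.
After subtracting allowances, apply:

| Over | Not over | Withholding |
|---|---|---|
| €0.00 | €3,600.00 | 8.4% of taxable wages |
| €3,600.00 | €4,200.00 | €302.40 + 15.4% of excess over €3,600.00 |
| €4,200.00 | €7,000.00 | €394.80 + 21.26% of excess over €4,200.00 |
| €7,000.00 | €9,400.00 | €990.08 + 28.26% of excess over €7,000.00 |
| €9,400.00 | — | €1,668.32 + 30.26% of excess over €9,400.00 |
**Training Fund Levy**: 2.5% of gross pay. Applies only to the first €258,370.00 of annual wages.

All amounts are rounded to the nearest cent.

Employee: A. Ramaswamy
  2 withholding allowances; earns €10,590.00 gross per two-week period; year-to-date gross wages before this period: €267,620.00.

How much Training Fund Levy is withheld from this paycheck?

Training Fund Levy: YTD €267,620.00 ≥ cap €258,370.00 → €0.00

€0.00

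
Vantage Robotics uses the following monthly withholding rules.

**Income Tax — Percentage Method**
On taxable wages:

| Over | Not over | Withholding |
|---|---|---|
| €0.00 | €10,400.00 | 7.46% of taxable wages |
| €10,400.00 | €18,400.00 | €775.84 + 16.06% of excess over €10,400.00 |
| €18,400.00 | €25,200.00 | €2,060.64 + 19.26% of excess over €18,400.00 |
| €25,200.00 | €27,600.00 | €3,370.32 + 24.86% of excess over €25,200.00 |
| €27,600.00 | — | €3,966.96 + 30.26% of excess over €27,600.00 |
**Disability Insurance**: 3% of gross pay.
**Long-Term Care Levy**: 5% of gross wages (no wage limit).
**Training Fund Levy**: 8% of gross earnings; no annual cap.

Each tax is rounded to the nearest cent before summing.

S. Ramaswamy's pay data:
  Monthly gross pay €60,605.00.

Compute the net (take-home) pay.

€36,953.93

Income Tax: taxable = €60,605.00
  €3,966.96 + 30.26% × (€60,605.00 − €27,600.00) = €3,966.96 + 30.26% × €33,005.00 = €13,954.27
Disability Insurance: 3% × €60,605.00 = €1,818.15
Long-Term Care Levy: 5% × €60,605.00 = €3,030.25
Training Fund Levy: 8% × €60,605.00 = €4,848.40
Total withheld: €13,954.27 + €1,818.15 + €3,030.25 + €4,848.40 = €23,651.07
Net pay: €60,605.00 − €23,651.07 = €36,953.93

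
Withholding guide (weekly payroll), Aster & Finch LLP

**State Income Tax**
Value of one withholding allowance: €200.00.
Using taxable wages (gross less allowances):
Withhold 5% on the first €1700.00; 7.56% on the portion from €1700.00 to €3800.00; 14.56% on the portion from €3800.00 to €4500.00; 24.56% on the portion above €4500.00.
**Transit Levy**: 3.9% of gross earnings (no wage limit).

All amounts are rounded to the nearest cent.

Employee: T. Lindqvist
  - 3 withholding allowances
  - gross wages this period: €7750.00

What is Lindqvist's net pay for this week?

State Income Tax: taxable = €7750.00 − 3×€200.00 = €7150.00
  €345.68 + 24.56% × (€7150.00 − €4500.00) = €345.68 + 24.56% × €2650.00 = €996.52
Transit Levy: 3.9% × €7750.00 = €302.25
Total withheld: €996.52 + €302.25 = €1298.77
Net pay: €7750.00 − €1298.77 = €6451.23

€6451.23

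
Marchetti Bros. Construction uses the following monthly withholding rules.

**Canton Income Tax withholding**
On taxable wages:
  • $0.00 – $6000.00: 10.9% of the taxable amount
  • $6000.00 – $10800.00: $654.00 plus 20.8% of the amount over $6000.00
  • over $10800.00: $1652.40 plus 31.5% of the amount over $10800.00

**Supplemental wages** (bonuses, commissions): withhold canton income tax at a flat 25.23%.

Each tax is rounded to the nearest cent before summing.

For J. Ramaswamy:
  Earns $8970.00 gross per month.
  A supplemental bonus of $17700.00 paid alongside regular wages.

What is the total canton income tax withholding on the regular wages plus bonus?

Canton Income Tax: taxable = $8970.00
  $654.00 + 20.8% × ($8970.00 − $6000.00) = $654.00 + 20.8% × $2970.00 = $1271.76
Supplemental (25.23% flat on bonus): 25.23% × $17700.00 = $4465.71
Total canton income tax: $1271.76 + $4465.71 = $5737.47

$5737.47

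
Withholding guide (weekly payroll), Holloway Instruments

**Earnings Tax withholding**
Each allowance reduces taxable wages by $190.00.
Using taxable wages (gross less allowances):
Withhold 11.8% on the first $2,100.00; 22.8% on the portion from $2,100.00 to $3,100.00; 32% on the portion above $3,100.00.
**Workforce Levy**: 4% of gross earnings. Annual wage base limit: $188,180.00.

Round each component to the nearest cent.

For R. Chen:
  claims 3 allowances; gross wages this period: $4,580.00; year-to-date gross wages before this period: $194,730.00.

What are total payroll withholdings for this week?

$767.00

Earnings Tax: taxable = $4,580.00 − 3×$190.00 = $4,010.00
  $475.80 + 32% × ($4,010.00 − $3,100.00) = $475.80 + 32% × $910.00 = $767.00
Workforce Levy: YTD $194,730.00 ≥ cap $188,180.00 → $0.00
Total: $767.00 + $0.00 = $767.00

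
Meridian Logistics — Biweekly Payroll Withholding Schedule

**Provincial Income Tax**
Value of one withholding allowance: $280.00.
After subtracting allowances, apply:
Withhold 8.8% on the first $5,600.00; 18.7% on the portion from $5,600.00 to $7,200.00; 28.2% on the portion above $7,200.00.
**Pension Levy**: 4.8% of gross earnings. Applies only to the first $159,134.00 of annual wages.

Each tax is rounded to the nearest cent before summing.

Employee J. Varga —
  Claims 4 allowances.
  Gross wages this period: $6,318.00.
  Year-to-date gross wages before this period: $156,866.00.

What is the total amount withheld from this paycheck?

Provincial Income Tax: taxable = $6,318.00 − 4×$280.00 = $5,198.00
  8.8% × $5,198.00 = $457.42
Pension Levy: cap $159,134.00 − YTD $156,866.00 = $2,268.00 subject; 4.8% × $2,268.00 = $108.86
Total: $457.42 + $108.86 = $566.28

$566.28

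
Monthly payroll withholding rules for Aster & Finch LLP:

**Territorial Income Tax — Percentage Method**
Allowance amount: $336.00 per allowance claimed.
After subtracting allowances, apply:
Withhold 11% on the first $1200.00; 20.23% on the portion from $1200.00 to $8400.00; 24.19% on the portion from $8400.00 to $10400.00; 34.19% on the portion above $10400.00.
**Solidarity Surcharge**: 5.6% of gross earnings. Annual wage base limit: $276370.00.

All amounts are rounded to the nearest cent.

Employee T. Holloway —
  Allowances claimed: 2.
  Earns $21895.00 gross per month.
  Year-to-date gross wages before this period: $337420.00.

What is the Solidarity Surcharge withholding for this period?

Solidarity Surcharge: YTD $337420.00 ≥ cap $276370.00 → $0.00

$0.00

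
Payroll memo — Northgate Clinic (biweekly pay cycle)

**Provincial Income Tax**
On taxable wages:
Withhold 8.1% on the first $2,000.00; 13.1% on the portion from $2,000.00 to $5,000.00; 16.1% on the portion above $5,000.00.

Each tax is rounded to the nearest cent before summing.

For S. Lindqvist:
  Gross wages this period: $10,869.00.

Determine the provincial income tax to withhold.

$1,499.91

Provincial Income Tax: taxable = $10,869.00
  $555.00 + 16.1% × ($10,869.00 − $5,000.00) = $555.00 + 16.1% × $5,869.00 = $1,499.91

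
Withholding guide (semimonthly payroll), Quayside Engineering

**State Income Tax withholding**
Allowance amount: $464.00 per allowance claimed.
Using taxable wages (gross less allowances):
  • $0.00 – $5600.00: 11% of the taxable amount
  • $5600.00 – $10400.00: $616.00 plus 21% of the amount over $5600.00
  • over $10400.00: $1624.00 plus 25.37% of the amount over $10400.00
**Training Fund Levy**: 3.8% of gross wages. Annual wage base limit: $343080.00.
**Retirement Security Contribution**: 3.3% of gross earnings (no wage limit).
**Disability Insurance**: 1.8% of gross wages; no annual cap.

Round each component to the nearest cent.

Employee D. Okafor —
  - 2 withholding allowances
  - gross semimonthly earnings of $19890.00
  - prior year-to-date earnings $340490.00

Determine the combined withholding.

State Income Tax: taxable = $19890.00 − 2×$464.00 = $18962.00
  $1624.00 + 25.37% × ($18962.00 − $10400.00) = $1624.00 + 25.37% × $8562.00 = $3796.18
Training Fund Levy: cap $343080.00 − YTD $340490.00 = $2590.00 subject; 3.8% × $2590.00 = $98.42
Retirement Security Contribution: 3.3% × $19890.00 = $656.37
Disability Insurance: 1.8% × $19890.00 = $358.02
Total: $3796.18 + $98.42 + $656.37 + $358.02 = $4908.99

$4908.99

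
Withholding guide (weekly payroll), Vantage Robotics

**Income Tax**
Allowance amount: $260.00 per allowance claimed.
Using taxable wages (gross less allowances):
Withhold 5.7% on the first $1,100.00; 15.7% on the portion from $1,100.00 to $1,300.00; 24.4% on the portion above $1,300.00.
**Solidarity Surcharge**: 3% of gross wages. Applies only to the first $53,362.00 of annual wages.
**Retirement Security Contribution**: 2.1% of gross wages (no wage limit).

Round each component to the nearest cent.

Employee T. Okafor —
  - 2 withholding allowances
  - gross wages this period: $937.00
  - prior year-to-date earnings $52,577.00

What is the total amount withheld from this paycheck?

Income Tax: taxable = $937.00 − 2×$260.00 = $417.00
  5.7% × $417.00 = $23.77
Solidarity Surcharge: cap $53,362.00 − YTD $52,577.00 = $785.00 subject; 3% × $785.00 = $23.55
Retirement Security Contribution: 2.1% × $937.00 = $19.68
Total: $23.77 + $23.55 + $19.68 = $67.00

$67.00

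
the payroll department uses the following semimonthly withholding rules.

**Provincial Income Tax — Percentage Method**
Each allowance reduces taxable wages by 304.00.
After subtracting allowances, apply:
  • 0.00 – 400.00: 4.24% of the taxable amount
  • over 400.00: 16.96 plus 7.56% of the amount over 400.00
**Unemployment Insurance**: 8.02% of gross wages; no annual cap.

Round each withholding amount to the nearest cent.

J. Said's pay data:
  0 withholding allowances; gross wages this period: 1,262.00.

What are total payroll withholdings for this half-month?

Provincial Income Tax: taxable = 1,262.00
  16.96 + 7.56% × (1,262.00 − 400.00) = 16.96 + 7.56% × 862.00 = 82.13
Unemployment Insurance: 8.02% × 1,262.00 = 101.21
Total: 82.13 + 101.21 = 183.34

183.34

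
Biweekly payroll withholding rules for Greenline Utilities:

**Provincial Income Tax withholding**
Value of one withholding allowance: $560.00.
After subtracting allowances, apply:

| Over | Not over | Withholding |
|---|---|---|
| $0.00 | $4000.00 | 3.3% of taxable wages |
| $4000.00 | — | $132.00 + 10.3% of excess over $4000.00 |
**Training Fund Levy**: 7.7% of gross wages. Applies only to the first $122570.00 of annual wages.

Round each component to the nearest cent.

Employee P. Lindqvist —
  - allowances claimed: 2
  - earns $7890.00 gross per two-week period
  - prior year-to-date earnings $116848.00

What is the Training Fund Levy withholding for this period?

Training Fund Levy: cap $122570.00 − YTD $116848.00 = $5722.00 subject; 7.7% × $5722.00 = $440.59

$440.59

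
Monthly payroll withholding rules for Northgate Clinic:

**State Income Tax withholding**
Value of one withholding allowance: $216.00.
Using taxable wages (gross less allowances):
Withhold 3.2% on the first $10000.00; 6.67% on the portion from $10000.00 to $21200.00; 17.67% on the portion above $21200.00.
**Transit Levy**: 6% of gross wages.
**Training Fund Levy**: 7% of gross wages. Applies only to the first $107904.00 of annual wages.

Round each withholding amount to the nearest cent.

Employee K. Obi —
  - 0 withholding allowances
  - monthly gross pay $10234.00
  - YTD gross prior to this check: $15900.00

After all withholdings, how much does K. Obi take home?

State Income Tax: taxable = $10234.00
  $320.00 + 6.67% × ($10234.00 − $10000.00) = $320.00 + 6.67% × $234.00 = $335.61
Transit Levy: 6% × $10234.00 = $614.04
Training Fund Levy: 7% × $10234.00 = $716.38
Total withheld: $335.61 + $614.04 + $716.38 = $1666.03
Net pay: $10234.00 − $1666.03 = $8567.97

$8567.97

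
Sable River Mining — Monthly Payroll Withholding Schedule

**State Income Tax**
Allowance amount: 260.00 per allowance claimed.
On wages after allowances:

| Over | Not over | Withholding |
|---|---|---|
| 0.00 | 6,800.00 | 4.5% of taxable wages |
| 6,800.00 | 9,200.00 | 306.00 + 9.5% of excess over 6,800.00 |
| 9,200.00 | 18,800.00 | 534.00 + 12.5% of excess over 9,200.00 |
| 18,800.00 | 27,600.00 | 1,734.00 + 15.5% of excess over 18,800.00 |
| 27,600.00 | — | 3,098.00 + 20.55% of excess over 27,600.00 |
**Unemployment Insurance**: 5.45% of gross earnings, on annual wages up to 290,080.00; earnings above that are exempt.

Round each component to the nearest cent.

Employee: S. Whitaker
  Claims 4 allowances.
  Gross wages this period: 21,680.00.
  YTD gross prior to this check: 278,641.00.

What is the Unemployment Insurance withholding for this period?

623.43

Unemployment Insurance: cap 290,080.00 − YTD 278,641.00 = 11,439.00 subject; 5.45% × 11,439.00 = 623.43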